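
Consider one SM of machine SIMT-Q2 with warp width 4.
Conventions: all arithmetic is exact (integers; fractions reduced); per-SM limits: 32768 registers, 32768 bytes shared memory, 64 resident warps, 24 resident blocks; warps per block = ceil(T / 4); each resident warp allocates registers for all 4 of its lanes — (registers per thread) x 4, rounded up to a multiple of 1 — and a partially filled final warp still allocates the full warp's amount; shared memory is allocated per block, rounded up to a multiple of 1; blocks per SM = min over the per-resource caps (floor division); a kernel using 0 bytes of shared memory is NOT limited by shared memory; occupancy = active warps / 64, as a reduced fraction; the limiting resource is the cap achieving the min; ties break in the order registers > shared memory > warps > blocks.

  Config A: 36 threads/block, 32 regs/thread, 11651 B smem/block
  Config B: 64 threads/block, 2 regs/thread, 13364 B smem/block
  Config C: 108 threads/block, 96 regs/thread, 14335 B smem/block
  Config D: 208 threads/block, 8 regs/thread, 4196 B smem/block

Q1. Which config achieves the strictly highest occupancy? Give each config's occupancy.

occupancies: A 9/32, B 1/2, C 27/32, D 13/16

Answer: C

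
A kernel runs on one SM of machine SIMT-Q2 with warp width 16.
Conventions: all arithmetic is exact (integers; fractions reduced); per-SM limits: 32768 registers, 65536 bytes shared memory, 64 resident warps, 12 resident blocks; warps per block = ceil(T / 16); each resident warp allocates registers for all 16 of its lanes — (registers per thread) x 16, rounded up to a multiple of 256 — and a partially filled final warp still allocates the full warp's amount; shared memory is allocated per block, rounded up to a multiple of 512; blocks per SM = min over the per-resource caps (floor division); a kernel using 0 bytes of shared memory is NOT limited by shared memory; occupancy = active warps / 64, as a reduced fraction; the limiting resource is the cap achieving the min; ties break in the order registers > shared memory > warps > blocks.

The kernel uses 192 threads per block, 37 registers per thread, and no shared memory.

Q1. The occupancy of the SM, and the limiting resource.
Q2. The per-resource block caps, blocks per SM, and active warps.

Answer: occupancy 9/16, limited by registers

registers: 3 blocks
shared memory: no limit (kernel uses none)
warps: 5 blocks
blocks: 12 blocks

Answer: 3 blocks, 36 active warps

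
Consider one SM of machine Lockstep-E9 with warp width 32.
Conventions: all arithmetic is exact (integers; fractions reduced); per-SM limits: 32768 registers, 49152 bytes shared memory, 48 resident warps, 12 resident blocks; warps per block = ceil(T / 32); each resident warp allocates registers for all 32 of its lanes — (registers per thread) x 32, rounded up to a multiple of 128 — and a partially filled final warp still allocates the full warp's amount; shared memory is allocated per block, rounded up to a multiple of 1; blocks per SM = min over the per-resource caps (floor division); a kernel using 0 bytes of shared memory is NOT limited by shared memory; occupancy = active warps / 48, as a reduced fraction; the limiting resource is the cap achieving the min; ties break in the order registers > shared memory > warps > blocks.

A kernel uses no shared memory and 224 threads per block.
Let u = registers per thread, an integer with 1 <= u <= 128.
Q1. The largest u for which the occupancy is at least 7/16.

Answer: u = 48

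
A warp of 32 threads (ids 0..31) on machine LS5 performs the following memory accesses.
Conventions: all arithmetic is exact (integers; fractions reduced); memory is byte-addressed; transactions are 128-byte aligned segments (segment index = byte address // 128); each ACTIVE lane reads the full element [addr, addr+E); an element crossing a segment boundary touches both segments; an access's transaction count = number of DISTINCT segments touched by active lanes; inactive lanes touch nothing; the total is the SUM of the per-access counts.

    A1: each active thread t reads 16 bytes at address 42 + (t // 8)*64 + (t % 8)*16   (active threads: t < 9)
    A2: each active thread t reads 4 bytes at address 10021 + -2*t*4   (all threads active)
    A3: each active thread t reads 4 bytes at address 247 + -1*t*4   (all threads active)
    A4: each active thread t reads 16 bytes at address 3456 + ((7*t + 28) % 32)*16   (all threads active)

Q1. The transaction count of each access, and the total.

A1: 2 transactions
A2: 3 transactions
A3: 2 transactions
A4: 4 transactions

Answer: 2,3,2,4; total 11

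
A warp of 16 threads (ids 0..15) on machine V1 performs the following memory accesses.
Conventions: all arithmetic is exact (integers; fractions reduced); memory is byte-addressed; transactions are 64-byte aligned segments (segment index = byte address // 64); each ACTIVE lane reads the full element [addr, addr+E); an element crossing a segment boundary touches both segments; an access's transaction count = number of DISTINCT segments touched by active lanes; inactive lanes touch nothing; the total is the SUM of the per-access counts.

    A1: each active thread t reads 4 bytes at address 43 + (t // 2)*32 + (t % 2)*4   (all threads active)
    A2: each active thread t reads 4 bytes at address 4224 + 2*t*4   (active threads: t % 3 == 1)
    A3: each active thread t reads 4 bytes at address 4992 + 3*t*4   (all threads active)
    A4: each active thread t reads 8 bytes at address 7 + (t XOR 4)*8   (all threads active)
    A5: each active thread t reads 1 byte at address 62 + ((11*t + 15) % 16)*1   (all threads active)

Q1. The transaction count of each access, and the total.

A1: 5 transactions
A2: 2 transactions
A3: 3 transactions
A4: 3 transactions
A5: 2 transactions

Answer: 5,2,3,3,2; total 15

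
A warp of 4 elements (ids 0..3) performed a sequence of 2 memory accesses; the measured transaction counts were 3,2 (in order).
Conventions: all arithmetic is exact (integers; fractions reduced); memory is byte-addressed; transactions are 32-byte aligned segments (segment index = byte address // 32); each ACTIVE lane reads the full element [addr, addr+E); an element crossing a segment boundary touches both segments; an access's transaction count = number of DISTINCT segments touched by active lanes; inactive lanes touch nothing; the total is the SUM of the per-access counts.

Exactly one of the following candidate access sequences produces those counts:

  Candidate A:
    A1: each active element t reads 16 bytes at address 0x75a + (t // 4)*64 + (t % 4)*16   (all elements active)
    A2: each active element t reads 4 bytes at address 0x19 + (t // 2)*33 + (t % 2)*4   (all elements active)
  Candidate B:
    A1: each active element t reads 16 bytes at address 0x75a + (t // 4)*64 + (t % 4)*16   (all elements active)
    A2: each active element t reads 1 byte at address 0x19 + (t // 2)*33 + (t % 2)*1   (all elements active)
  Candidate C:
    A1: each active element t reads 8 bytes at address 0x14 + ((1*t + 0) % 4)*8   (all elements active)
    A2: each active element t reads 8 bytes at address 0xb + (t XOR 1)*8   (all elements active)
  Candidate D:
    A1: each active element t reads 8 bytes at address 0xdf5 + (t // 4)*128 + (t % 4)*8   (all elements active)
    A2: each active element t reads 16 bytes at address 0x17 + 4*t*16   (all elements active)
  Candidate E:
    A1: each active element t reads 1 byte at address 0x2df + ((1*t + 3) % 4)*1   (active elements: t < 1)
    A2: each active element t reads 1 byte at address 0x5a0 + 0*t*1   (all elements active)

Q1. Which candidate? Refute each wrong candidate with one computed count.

A: A2 gives 3 transactions, not 2
C: A1 gives 2 transactions, not 3
D: A1 gives 2 transactions, not 3
E: A1 gives 1 transaction, not 3
B: all counts match (3,2)

Answer: B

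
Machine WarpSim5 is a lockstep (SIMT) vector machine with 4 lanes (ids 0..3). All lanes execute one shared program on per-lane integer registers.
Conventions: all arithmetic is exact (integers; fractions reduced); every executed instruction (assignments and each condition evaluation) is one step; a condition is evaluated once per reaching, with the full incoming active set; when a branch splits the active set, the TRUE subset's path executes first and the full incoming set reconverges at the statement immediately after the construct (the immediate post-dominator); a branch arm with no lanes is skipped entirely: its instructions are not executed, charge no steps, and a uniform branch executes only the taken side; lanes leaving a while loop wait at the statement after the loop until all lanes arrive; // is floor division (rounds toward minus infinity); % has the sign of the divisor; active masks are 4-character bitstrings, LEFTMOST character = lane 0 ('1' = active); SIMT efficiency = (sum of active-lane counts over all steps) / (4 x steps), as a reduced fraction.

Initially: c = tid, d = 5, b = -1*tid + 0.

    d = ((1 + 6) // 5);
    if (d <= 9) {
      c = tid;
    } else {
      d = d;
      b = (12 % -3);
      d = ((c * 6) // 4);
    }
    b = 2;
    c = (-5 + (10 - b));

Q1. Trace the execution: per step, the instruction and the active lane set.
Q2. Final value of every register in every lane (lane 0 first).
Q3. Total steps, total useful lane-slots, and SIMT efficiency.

step 0: d <- ((1 + 6) // 5)          1111
step 1: eval (d <= 9)                1111
step 2: c <- tid                     1111
step 3: b <- 2                       1111
step 4: c <- (-5 + (10 - b))         1111

Answer: 5 steps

c: 3,3,3,3
d: 1,1,1,1
b: 2,2,2,2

steps = 5; useful = 20; efficiency = 20/20 = 1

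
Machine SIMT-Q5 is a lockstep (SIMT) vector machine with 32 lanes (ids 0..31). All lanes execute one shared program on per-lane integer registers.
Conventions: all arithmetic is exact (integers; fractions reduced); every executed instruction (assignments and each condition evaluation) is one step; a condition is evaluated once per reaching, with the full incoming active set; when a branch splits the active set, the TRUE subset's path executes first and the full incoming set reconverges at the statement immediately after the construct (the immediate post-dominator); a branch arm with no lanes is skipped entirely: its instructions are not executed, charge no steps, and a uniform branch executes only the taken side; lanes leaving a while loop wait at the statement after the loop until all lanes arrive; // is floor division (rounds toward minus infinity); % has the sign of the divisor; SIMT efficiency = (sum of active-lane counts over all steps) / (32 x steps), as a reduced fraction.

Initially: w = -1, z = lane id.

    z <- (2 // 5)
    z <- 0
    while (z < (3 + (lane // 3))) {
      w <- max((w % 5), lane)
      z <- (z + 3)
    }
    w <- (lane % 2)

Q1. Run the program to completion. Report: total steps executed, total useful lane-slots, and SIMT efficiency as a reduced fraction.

Answer: 19 steps, 410 useful, 205/304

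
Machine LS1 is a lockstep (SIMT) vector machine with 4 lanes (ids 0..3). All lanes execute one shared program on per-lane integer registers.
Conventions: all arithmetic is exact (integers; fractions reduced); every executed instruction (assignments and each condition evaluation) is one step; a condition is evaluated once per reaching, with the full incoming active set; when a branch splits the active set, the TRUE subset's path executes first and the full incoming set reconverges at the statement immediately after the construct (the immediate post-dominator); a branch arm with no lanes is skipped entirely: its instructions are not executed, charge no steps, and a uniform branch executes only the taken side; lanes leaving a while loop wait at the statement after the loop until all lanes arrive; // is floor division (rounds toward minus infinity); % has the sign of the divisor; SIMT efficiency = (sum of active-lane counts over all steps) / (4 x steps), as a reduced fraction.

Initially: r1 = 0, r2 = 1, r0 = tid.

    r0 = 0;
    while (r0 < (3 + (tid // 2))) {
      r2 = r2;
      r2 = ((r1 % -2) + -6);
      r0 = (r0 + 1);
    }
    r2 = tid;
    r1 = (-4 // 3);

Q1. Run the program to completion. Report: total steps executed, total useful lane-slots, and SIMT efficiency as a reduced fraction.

Answer: 20 steps, 72 useful, 9/10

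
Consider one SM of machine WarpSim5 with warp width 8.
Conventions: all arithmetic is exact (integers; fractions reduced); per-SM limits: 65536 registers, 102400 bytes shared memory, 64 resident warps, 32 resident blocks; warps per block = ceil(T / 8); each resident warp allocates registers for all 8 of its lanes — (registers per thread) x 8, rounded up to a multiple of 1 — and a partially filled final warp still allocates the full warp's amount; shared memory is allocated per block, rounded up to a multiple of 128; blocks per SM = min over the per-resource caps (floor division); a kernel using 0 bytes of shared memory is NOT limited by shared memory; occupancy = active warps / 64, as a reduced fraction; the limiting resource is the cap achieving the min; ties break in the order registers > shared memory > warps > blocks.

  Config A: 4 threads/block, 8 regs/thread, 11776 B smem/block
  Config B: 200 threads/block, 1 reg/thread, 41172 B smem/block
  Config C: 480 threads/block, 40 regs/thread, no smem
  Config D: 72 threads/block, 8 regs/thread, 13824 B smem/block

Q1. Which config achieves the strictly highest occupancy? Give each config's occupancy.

occupancies: A 1/8, B 25/32, C 15/16, D 63/64

Answer: D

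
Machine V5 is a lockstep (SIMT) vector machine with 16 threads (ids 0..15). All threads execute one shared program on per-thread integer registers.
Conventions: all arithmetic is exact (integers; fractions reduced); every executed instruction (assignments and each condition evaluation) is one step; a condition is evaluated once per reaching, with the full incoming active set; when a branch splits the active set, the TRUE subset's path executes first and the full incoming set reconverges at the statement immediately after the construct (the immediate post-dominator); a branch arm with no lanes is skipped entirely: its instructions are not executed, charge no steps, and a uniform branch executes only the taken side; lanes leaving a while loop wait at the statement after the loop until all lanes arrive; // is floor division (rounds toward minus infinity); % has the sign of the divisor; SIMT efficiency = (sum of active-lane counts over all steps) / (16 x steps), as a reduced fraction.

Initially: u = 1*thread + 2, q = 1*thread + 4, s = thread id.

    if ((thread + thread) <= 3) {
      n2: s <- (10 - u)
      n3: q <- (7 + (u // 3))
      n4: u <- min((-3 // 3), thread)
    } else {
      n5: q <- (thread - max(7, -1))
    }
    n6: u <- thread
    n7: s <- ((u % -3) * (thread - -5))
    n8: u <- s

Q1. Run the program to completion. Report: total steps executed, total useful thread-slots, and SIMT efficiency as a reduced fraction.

Answer: 8 steps, 84 useful, 21/32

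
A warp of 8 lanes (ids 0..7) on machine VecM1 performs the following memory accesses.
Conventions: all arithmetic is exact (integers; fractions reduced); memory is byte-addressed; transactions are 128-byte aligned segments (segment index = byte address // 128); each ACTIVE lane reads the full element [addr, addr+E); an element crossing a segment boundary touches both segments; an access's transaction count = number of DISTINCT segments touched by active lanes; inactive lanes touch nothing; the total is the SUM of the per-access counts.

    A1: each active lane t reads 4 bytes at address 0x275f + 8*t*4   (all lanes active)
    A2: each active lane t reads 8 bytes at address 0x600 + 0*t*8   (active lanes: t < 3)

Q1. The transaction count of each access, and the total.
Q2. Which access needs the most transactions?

A1: 3 transactions
A2: 1 transaction

Answer: 3,1; total 4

Answer: A1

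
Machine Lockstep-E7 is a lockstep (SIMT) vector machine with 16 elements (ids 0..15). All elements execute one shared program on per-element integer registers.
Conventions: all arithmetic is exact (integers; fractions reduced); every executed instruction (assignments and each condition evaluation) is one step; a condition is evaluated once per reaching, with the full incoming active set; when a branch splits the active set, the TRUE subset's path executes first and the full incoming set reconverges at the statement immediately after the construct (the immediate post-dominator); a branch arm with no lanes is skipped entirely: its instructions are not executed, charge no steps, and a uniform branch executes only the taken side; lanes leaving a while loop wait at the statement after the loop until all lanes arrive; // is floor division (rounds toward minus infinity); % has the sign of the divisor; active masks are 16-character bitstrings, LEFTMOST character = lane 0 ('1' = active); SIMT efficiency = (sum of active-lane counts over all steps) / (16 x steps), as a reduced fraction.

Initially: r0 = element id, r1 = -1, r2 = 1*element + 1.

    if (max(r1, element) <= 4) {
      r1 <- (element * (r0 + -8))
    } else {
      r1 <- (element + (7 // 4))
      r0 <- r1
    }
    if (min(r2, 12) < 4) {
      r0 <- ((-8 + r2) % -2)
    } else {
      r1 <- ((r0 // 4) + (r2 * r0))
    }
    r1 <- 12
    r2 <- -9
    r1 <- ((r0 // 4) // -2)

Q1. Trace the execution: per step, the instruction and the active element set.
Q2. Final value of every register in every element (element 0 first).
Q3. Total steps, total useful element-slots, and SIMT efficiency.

step 0: eval (max(r1, element) <= 4) 1111111111111111
step 1: r1 <- (element * (r0 + -8))  1111100000000000
step 2: r1 <- (element + (7 // 4))   0000011111111111
step 3: r0 <- r1                     0000011111111111
step 4: eval (min(r2, 12) < 4)       1111111111111111
step 5: r0 <- ((-8 + r2) % -2)       1110000000000000
step 6: r1 <- ((r0 // 4) + (r2 * r0)) 0001111111111111
step 7: r1 <- 12                     1111111111111111
step 8: r2 <- -9                     1111111111111111
step 9: r1 <- ((r0 // 4) // -2)      1111111111111111

Answer: 10 steps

r0: -1,0,-1,3,4,6,7,8,9,10,11,12,13,14,15,16
r1: 0,0,0,0,-1,-1,-1,-1,-1,-1,-1,-2,-2,-2,-2,-2
r2: -9,-9,-9,-9,-9,-9,-9,-9,-9,-9,-9,-9,-9,-9,-9,-9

steps = 10; useful = 123; efficiency = 123/160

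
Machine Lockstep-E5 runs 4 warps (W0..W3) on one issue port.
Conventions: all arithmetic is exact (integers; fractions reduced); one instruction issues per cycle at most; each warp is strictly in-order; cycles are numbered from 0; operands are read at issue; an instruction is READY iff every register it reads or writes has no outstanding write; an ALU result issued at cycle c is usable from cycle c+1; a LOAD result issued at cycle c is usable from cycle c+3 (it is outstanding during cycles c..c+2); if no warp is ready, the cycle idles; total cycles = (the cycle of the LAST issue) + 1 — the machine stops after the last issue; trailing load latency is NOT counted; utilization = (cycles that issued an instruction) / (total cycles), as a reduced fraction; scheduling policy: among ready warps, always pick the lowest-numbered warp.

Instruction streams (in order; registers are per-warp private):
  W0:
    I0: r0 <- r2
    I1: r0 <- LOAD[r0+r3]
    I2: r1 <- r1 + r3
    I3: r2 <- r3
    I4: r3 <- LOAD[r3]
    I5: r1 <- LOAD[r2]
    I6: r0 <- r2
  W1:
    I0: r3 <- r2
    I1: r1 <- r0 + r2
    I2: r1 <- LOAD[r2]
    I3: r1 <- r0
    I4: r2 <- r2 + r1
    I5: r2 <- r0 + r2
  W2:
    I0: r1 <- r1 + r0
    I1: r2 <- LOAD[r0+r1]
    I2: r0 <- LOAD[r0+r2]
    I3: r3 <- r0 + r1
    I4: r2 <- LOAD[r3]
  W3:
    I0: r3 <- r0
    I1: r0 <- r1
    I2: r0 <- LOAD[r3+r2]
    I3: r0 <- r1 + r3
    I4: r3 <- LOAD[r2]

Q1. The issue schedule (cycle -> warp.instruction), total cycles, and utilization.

cycle 0: W0.I0
cycle 1: W0.I1
cycle 2: W0.I2
cycle 3: W0.I3
cycle 4: W0.I4
cycle 5: W0.I5
cycle 6: W0.I6
cycle 7: W1.I0
cycle 8: W1.I1
cycle 9: W1.I2
cycle 10: W2.I0
cycle 11: W2.I1
cycle 12: W1.I3
cycle 13: W1.I4
cycle 14: W1.I5
cycle 15: W2.I2
cycle 16: W3.I0
cycle 17: W3.I1
cycle 18: W2.I3
cycle 19: W2.I4
cycle 20: W3.I2
cycle 21: idle
cycle 22: idle
cycle 23: W3.I3
cycle 24: W3.I4

Answer: 25 cycles, utilization 23/25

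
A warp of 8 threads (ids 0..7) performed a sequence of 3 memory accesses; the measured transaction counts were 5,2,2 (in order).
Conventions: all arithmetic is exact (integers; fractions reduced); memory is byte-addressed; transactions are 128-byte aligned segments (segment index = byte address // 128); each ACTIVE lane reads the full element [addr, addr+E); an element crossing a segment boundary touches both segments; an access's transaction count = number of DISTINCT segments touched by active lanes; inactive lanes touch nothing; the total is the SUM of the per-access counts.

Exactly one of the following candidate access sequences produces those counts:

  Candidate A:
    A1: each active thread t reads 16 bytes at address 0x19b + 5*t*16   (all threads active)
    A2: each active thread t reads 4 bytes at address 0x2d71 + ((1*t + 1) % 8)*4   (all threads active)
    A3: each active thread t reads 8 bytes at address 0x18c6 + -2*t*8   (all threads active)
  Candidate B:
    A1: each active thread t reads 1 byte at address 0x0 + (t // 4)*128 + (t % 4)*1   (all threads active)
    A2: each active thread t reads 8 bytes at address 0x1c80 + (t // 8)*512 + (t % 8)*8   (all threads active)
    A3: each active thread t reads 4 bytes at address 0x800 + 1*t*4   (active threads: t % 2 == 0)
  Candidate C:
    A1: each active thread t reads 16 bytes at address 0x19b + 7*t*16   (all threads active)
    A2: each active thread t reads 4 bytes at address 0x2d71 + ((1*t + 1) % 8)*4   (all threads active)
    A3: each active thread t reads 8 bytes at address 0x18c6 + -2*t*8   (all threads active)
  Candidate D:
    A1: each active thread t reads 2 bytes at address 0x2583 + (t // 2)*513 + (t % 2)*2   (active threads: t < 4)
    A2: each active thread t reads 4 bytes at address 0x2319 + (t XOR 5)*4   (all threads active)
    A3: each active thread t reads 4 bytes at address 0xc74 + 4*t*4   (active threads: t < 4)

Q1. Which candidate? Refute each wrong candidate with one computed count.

B: A1 gives 2 transactions, not 5
C: A1 gives 7 transactions, not 5
D: A1 gives 2 transactions, not 5
A: all counts match (5,2,2)

Answer: A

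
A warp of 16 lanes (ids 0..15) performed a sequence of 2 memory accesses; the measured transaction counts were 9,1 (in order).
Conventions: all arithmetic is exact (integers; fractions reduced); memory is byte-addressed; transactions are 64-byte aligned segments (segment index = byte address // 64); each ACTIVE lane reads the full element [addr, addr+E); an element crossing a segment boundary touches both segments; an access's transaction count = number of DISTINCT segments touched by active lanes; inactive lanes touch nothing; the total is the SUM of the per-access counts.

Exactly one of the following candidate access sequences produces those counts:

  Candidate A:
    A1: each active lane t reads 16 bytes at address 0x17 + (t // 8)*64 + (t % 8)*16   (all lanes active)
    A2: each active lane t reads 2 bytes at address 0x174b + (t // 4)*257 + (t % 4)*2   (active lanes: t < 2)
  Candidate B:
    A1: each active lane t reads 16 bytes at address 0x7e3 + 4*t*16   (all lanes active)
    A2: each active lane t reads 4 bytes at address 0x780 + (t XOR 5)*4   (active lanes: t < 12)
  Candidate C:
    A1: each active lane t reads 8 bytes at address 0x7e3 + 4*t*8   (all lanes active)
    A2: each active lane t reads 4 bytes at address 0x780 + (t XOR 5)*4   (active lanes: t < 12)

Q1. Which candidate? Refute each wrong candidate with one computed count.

A: A1 gives 4 transactions, not 9
B: A1 gives 16 transactions, not 9
C: all counts match (9,1)

Answer: C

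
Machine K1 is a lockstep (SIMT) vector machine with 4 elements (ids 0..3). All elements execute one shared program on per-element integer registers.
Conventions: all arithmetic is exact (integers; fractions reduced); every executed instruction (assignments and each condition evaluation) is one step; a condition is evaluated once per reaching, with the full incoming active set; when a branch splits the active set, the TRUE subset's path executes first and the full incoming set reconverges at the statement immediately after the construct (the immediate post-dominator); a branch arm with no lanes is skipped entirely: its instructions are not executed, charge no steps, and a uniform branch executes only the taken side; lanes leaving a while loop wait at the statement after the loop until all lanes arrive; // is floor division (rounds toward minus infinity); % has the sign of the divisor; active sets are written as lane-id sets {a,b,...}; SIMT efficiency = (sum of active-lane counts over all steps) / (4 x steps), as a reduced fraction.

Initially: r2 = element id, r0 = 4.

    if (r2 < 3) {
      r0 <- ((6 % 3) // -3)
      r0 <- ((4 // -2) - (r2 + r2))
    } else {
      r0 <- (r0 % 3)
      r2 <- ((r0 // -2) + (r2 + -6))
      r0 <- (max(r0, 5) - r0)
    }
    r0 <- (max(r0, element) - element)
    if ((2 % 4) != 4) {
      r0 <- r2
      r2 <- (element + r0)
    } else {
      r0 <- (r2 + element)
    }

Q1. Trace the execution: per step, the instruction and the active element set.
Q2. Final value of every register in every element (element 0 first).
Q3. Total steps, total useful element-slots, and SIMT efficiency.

step 0: eval (r2 < 3)                {0,1,2,3}
step 1: r0 <- ((6 % 3) // -3)        {0,1,2}
step 2: r0 <- ((4 // -2) - (r2 + r2)) {0,1,2}
step 3: r0 <- (r0 % 3)               {3}
step 4: r2 <- ((r0 // -2) + (r2 + -6)) {3}
step 5: r0 <- (max(r0, 5) - r0)      {3}
step 6: r0 <- (max(r0, element) - element) {0,1,2,3}
step 7: eval ((2 % 4) != 4)          {0,1,2,3}
step 8: r0 <- r2                     {0,1,2,3}
step 9: r2 <- (element + r0)         {0,1,2,3}

Answer: 10 steps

r2: 0,2,4,-1
r0: 0,1,2,-4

steps = 10; useful = 29; efficiency = 29/40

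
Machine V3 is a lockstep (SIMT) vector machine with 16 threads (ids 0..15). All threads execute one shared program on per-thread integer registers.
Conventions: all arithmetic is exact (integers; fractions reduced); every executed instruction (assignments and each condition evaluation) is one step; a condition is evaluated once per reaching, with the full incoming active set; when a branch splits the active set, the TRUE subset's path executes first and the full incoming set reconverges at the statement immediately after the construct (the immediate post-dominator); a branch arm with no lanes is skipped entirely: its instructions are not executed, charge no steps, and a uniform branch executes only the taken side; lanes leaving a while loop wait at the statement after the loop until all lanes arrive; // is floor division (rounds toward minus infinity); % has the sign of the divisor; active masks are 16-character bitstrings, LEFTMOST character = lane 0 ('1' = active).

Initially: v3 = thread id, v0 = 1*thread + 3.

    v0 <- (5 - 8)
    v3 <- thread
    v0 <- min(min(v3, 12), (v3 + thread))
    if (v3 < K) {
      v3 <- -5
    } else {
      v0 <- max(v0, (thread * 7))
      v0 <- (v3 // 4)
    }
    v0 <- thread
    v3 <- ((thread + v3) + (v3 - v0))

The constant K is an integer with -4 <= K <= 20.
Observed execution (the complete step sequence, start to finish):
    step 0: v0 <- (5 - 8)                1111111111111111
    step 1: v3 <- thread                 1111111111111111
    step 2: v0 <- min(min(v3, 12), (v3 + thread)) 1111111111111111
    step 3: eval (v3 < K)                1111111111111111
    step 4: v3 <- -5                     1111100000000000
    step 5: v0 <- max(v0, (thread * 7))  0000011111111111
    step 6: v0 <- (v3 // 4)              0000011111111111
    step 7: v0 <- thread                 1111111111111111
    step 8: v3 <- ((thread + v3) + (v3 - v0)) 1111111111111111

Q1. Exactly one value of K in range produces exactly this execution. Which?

Answer: K = 5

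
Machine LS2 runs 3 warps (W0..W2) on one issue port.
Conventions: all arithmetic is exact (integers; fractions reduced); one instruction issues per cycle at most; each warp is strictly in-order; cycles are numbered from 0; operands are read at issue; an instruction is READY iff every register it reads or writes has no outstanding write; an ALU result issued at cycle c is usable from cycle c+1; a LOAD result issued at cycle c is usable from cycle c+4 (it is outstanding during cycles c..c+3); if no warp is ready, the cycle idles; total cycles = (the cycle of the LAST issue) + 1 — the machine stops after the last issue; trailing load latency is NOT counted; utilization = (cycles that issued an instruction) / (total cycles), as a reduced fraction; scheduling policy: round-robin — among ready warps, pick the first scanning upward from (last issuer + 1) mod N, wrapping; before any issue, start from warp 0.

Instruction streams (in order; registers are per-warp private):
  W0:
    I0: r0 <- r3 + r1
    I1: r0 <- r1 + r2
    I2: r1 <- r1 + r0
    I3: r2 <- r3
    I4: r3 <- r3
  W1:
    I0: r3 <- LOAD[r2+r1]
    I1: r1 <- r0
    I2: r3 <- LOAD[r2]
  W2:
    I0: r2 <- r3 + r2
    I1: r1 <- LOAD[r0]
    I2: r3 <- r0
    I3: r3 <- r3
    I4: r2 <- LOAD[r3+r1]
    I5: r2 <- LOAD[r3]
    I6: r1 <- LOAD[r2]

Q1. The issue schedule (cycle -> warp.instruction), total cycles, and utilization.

cycle 0: W0.I0
cycle 1: W1.I0
cycle 2: W2.I0
cycle 3: W0.I1
cycle 4: W1.I1
cycle 5: W2.I1
cycle 6: W0.I2
cycle 7: W1.I2
cycle 8: W2.I2
cycle 9: W0.I3
cycle 10: W2.I3
cycle 11: W0.I4
cycle 12: W2.I4
cycle 13: idle
cycle 14: idle
cycle 15: idle
cycle 16: W2.I5
cycle 17: idle
cycle 18: idle
cycle 19: idle
cycle 20: W2.I6

Answer: 21 cycles, utilization 5/7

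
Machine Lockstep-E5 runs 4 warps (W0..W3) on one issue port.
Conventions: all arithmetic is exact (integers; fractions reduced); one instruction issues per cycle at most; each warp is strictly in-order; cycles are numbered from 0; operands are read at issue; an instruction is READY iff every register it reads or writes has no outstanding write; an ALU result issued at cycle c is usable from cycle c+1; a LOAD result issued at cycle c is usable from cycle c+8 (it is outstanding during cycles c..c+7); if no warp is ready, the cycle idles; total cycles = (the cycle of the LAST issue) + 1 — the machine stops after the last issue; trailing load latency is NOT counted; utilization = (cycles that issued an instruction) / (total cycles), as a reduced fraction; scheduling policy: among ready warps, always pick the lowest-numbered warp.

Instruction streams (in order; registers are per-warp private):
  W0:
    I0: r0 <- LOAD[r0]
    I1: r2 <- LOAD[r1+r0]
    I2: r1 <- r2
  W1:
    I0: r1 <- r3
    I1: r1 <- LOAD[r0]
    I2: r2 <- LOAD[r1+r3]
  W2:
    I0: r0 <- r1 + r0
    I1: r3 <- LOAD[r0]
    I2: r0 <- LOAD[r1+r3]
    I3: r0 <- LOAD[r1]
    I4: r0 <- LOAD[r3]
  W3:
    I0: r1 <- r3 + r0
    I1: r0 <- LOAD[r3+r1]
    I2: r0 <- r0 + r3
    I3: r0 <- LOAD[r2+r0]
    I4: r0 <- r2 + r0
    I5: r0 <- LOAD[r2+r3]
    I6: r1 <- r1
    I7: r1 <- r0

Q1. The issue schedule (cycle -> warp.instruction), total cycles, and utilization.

cycle 0: W0.I0
cycle 1: W1.I0
cycle 2: W1.I1
cycle 3: W2.I0
cycle 4: W2.I1
cycle 5: W3.I0
cycle 6: W3.I1
cycle 7: idle
cycle 8: W0.I1
cycle 9: idle
cycle 10: W1.I2
cycle 11: idle
cycle 12: W2.I2
cycle 13: idle
cycle 14: W3.I2
cycle 15: W3.I3
cycle 16: W0.I2
cycle 17: idle
cycle 18: idle
cycle 19: idle
cycle 20: W2.I3
cycle 21: idle
cycle 22: idle
cycle 23: W3.I4
cycle 24: W3.I5
cycle 25: W3.I6
cycle 26: idle
cycle 27: idle
cycle 28: W2.I4
cycle 29: idle
cycle 30: idle
cycle 31: idle
cycle 32: W3.I7

Answer: 33 cycles, utilization 19/33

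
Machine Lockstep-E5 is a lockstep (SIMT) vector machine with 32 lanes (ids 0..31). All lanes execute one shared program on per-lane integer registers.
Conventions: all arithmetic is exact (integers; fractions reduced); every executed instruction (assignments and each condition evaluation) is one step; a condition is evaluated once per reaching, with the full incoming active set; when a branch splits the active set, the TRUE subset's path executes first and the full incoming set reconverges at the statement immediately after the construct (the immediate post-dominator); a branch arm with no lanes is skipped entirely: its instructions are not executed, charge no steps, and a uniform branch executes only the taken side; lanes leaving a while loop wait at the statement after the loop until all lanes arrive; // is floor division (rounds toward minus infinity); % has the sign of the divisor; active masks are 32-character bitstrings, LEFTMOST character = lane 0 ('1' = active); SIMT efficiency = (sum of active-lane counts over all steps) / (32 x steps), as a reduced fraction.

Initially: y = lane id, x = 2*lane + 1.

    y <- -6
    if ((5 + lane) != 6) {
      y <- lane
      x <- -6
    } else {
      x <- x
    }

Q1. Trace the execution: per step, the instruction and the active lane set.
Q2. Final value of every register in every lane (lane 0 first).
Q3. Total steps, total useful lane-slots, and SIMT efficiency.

step 0: y <- -6                      11111111111111111111111111111111
step 1: eval ((5 + lane) != 6)       11111111111111111111111111111111
step 2: y <- lane                    10111111111111111111111111111111
step 3: x <- -6                      10111111111111111111111111111111
step 4: x <- x                       01000000000000000000000000000000

Answer: 5 steps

y: 0,-6,2,3,4,5,6,7,8,9,10,11,12,13,14,15,16,17,18,19,20,21,22,23,24,25,26,27,28,29,30,31
x: -6,3,-6,-6,-6,-6,-6,-6,-6,-6,-6,-6,-6,-6,-6,-6,-6,-6,-6,-6,-6,-6,-6,-6,-6,-6,-6,-6,-6,-6,-6,-6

steps = 5; useful = 127; efficiency = 127/160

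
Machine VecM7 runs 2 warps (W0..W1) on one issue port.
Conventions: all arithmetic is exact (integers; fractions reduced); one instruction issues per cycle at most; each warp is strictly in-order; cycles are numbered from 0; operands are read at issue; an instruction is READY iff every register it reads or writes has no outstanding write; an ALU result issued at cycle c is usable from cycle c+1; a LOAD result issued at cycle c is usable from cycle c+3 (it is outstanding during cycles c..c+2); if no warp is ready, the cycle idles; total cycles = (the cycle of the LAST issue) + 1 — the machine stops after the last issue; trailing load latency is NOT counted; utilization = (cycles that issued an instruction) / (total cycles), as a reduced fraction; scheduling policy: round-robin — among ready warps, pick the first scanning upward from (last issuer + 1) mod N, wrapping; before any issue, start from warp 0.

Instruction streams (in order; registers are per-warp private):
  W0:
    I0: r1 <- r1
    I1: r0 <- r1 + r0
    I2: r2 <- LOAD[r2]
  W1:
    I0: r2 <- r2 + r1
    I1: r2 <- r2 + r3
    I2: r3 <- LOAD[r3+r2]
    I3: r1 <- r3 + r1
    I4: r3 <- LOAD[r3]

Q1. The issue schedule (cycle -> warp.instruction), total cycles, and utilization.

cycle 0: W0.I0
cycle 1: W1.I0
cycle 2: W0.I1
cycle 3: W1.I1
cycle 4: W0.I2
cycle 5: W1.I2
cycle 6: idle
cycle 7: idle
cycle 8: W1.I3
cycle 9: W1.I4

Answer: 10 cycles, utilization 4/5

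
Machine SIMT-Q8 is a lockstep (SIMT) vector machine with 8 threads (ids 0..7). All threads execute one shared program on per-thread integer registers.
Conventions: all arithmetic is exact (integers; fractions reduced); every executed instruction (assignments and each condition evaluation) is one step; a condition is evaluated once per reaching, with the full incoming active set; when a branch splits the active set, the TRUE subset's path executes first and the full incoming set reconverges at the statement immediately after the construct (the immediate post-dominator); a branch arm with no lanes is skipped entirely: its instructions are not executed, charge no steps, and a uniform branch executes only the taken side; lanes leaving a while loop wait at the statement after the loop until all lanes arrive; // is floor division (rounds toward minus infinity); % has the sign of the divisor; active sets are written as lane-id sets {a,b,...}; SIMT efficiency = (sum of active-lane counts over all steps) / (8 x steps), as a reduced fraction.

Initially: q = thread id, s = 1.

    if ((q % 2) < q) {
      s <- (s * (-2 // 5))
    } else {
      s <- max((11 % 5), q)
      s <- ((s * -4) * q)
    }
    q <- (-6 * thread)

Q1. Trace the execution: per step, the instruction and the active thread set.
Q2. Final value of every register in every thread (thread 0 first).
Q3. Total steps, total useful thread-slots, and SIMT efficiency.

step 0: eval ((q % 2) < q)           {0,1,2,3,4,5,6,7}
step 1: s <- (s * (-2 // 5))         {2,3,4,5,6,7}
step 2: s <- max((11 % 5), q)        {0,1}
step 3: s <- ((s * -4) * q)          {0,1}
step 4: q <- (-6 * thread)           {0,1,2,3,4,5,6,7}

Answer: 5 steps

q: 0,-6,-12,-18,-24,-30,-36,-42
s: 0,-4,-1,-1,-1,-1,-1,-1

steps = 5; useful = 26; efficiency = 26/40 = 13/20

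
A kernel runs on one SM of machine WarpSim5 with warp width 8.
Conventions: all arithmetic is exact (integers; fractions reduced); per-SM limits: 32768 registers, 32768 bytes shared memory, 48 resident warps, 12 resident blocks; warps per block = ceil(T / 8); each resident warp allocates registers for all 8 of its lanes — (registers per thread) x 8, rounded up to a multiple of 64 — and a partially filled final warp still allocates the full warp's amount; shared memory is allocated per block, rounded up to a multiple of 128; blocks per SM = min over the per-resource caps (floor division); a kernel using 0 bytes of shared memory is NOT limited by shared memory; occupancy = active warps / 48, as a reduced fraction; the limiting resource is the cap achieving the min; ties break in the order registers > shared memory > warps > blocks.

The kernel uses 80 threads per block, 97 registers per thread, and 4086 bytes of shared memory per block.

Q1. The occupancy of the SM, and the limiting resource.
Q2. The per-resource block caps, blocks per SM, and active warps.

Answer: occupancy 5/8, limited by registers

registers: 3 blocks
shared memory: 8 blocks
warps: 4 blocks
blocks: 12 blocks

Answer: 3 blocks, 30 active warps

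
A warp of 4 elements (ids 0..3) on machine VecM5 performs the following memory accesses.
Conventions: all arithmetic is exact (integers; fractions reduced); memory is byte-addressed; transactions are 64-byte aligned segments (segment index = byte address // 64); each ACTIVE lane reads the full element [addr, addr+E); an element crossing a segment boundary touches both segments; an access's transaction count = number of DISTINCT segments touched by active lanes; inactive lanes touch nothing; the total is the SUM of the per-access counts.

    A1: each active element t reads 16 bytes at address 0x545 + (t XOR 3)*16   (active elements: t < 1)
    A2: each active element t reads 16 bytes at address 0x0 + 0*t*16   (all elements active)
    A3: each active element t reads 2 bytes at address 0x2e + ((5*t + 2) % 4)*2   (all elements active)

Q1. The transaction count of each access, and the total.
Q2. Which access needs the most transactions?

A1: 2 transactions
A2: 1 transaction
A3: 1 transaction

Answer: 2,1,1; total 4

Answer: A1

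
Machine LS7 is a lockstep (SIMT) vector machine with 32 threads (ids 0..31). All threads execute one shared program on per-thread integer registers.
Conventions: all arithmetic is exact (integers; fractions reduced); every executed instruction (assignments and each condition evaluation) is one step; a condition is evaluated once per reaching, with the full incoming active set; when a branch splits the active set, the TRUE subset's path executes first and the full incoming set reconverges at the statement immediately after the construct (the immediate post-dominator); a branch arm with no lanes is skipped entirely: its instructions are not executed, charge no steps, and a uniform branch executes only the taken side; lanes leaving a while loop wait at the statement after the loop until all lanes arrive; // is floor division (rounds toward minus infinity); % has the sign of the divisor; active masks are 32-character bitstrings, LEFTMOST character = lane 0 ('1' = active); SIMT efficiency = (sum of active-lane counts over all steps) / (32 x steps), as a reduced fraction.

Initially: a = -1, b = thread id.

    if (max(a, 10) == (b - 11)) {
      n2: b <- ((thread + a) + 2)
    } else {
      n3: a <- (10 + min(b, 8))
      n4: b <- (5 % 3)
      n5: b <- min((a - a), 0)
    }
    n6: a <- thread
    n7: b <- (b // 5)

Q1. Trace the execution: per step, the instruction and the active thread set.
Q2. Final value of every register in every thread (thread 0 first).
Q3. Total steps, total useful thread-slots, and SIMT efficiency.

step 0: eval (max(a, 10) == (b - 11)) 11111111111111111111111111111111
step 1: b <- ((thread + a) + 2)      00000000000000000000010000000000
step 2: a <- (10 + min(b, 8))        11111111111111111111101111111111
step 3: b <- (5 % 3)                 11111111111111111111101111111111
step 4: b <- min((a - a), 0)         11111111111111111111101111111111
step 5: a <- thread                  11111111111111111111111111111111
step 6: b <- (b // 5)                11111111111111111111111111111111

Answer: 7 steps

a: 0,1,2,3,4,5,6,7,8,9,10,11,12,13,14,15,16,17,18,19,20,21,22,23,24,25,26,27,28,29,30,31
b: 0,0,0,0,0,0,0,0,0,0,0,0,0,0,0,0,0,0,0,0,0,4,0,0,0,0,0,0,0,0,0,0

steps = 7; useful = 190; efficiency = 190/224 = 95/112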